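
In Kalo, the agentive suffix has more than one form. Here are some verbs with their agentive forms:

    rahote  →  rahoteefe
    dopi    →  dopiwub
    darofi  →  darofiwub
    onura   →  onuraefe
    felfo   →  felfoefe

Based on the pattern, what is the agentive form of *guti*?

The pattern is height harmony: -wub when the last vowel of the stem is a high vowel (*dopi*, *darofi*); -efe when the last vowel of the stem is a non-high vowel (*rahote*, *onura*, *felfo*).
The last vowel of *guti* is /i/, which is a high vowel, so the suffix is -wub, giving *gutiwub*.

gutiwub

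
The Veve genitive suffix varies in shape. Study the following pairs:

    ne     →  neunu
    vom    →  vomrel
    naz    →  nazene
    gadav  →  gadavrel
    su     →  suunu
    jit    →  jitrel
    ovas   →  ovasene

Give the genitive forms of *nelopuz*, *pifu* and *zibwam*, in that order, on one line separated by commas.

nelopuzene, pifuunu, zibwamrel

The suffix is conditioned by the final sound: -ene when the stem ends in a sibilant (*naz*, *ovas*); -rel when the stem ends in a non-sibilant consonant (*vom*, *gadav*, *jit*); -unu when the stem ends in a vowel (*ne*, *su*).
Since the final sound of *nelopuz* is /z/ (a sibilant), it takes -ene, giving *nelopuzene*.
The final sound of *pifu* is /u/, which is a vowel, so the suffix is -unu, giving *pifuunu*.
*zibwam* — final sound /m/ (a non-sibilant consonant) → -rel → *zibwamrel*.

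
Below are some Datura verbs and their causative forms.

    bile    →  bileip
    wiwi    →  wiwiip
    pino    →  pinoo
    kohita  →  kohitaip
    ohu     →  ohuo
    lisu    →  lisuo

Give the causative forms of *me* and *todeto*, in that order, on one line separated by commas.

meip, todetoo

The pattern is rounding harmony: -o when the last vowel of the stem is a rounded vowel (*pino*, *ohu*, *lisu*); -ip when the last vowel of the stem is an unrounded vowel (*bile*, *wiwi*, *kohita*).
*me*: last vowel = /e/, an unrounded vowel → -ip → *meip*.
The last vowel of *todeto* is /o/, which is a rounded vowel, so the suffix is -o, giving *todetoo*.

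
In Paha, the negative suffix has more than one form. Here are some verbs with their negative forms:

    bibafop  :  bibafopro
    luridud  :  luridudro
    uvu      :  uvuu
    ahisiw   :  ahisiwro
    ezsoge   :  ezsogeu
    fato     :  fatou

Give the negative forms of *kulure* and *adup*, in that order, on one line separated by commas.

The pattern is consonant vs. vowel: -ro when the stem ends in a consonant (*bibafop*, *luridud*, *ahisiw*); -u when the stem ends in a vowel (*uvu*, *ezsoge*, *fato*).
*kulure* — final sound /e/ (a vowel) → -u → *kulureu*.
*adup* — final sound /p/ (a consonant) → -ro → *adupro*.

kulureu, adupro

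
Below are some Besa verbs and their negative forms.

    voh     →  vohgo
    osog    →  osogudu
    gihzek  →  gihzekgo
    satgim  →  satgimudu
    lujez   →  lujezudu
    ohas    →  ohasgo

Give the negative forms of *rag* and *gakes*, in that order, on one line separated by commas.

The alternation tracks the final consonant of the stem — -go when the stem ends in a voiceless consonant (*voh*, *gihzek*, *ohas*); -udu when the stem ends in a voiced consonant (*osog*, *satgim*, *lujez*).
*rag*: final consonant = /g/, voiced → -udu → *ragudu*.
*gakes*: final consonant = /s/, voiceless → -go → *gakesgo*.

ragudu, gakesgo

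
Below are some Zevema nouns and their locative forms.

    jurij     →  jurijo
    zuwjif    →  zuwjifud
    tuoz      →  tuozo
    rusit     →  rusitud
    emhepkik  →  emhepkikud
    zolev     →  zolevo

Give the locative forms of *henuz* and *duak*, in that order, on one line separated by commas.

The suffix is conditioned by the final consonant: -ud when the stem ends in a voiceless consonant (*zuwjif*, *rusit*, *emhepkik*); -o when the stem ends in a voiced consonant (*jurij*, *tuoz*, *zolev*).
Since the final consonant of *henuz* is /z/ (voiced), it takes -o, giving *henuzo*.
The final consonant of *duak* is /k/, which is voiceless, so the suffix is -ud, giving *duakud*.

henuzo, duakud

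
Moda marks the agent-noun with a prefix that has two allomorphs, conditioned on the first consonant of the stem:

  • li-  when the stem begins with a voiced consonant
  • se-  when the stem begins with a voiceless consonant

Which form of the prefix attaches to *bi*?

Since the first consonant of *bi* is /b/ (voiced), it takes li-.

li-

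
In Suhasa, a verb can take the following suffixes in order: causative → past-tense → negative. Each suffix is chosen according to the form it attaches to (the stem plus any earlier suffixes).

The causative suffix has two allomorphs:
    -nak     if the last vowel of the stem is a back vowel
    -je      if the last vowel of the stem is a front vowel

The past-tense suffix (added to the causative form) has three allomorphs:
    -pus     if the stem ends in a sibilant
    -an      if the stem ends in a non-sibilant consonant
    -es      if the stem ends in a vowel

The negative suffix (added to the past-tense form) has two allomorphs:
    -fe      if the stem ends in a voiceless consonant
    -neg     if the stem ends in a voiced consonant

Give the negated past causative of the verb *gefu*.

The last vowel of *gefu* is /u/, which is a back vowel, so the causative suffix is -nak, giving *gefunak*.
The final sound of the causative form *gefunak* is /k/, which is a non-sibilant consonant, so the past-tense suffix is -an, giving *gefunakan*.
The past-tense form *gefunakan*: final consonant = /n/, voiced → -neg → *gefunakanneg*.

gefunakanneg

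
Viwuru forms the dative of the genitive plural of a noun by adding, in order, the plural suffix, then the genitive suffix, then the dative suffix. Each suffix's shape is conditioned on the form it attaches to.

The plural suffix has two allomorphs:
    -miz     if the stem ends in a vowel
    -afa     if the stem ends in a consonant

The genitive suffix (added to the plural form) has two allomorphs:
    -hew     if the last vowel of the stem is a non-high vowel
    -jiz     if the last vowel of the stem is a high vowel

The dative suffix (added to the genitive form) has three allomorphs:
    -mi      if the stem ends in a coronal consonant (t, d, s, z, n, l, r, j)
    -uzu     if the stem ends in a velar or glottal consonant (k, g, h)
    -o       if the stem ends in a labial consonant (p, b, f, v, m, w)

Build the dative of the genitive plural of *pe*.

*pe* — final sound /e/ (a vowel) → -miz → *pemiz*.
Since the last vowel of the plural form *pemiz* is /i/ (a high vowel), it takes -jiz, giving *pemizjiz*.
Since the final consonant of the genitive form *pemizjiz* is /z/ (coronal), it takes -mi, giving *pemizjizmi*.

pemizjizmi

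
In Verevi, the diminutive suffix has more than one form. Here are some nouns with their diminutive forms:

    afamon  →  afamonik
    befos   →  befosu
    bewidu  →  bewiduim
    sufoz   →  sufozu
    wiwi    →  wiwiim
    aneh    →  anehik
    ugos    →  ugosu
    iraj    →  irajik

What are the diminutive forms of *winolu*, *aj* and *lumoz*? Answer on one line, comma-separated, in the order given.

winoluim, ajik, lumozu

The alternation tracks the final sound of the stem — -u when the stem ends in a sibilant (*befos*, *sufoz*, *ugos*); -ik when the stem ends in a non-sibilant consonant (*afamon*, *aneh*, *iraj*); -im when the stem ends in a vowel (*bewidu*, *wiwi*).
*winolu*: final sound = /u/, a vowel → -im → *winoluim*.
Since the final sound of *aj* is /j/ (a non-sibilant consonant), it takes -ik, giving *ajik*.
*lumoz* — final sound /z/ (a sibilant) → -u → *lumozu*.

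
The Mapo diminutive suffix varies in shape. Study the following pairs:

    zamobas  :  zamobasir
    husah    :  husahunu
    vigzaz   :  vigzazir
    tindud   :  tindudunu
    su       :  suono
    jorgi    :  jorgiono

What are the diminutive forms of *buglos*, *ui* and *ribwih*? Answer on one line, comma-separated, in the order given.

buglosir, uiono, ribwihunu

The alternation tracks the final sound of the stem — -ir when the stem ends in a sibilant (*zamobas*, *vigzaz*); -unu when the stem ends in a non-sibilant consonant (*husah*, *tindud*); -ono when the stem ends in a vowel (*su*, *jorgi*).
The final sound of *buglos* is /s/, which is a sibilant, so the suffix is -ir, giving *buglosir*.
*ui* — final sound /i/ (a vowel) → -ono → *uiono*.
The final sound of *ribwih* is /h/, which is a non-sibilant consonant, so the suffix is -unu, giving *ribwihunu*.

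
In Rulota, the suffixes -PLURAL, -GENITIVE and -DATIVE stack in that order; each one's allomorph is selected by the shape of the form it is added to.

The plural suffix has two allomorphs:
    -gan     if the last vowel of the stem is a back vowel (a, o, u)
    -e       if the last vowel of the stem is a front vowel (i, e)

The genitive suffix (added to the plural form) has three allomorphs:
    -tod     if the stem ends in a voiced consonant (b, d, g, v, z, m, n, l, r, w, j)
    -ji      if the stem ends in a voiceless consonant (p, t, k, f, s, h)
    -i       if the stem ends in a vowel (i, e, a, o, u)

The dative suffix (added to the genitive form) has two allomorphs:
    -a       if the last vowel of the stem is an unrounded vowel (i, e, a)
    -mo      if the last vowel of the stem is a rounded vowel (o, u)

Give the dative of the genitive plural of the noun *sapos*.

saposgantodmo

*sapos*: last vowel = /o/, a back vowel → -gan → *saposgan*.
The final sound of the plural form *saposgan* is /n/, which is a voiced consonant, so the genitive suffix is -tod, giving *saposgantod*.
The last vowel of the genitive form *saposgantod* is /o/, which is a rounded vowel, so the dative suffix is -mo, giving *saposgantodmo*.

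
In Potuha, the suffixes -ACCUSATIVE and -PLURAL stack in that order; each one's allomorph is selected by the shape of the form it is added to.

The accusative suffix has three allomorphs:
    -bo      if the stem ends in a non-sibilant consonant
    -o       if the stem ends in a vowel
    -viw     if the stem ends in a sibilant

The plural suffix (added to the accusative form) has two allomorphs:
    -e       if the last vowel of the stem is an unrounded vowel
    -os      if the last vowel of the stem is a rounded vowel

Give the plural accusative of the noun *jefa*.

*jefa*: final sound = /a/, a vowel → -o → *jefao*.
The last vowel of the accusative form *jefao* is /o/, which is a rounded vowel, so the plural suffix is -os, giving *jefaoos*.

jefaoos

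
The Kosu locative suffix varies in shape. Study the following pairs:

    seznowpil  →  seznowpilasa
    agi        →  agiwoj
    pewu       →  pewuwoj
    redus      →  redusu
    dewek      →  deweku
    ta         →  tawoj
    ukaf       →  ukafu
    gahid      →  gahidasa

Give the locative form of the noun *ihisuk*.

The pattern is voicing of the final sound: -u when the stem ends in a voiceless consonant (*redus*, *dewek*, *ukaf*); -asa when the stem ends in a voiced consonant (*seznowpil*, *gahid*); -woj when the stem ends in a vowel (*agi*, *pewu*, *ta*).
Since the final sound of *ihisuk* is /k/ (a voiceless consonant), it takes -u, giving *ihisuku*.

ihisuku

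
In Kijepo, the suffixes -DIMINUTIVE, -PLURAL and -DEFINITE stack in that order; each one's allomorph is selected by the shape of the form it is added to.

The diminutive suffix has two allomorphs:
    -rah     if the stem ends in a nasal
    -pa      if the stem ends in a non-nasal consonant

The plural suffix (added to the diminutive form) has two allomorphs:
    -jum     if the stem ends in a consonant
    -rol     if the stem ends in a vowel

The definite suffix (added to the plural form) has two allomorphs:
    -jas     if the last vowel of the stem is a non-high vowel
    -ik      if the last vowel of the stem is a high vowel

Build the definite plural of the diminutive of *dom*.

domrahjumik

*dom*: final consonant = /m/, a nasal → -rah → *domrah*.
The diminutive form *domrah* — final sound /h/ (a consonant) → -jum → *domrahjum*.
Since the last vowel of the plural form *domrahjum* is /u/ (a high vowel), it takes -ik, giving *domrahjumik*.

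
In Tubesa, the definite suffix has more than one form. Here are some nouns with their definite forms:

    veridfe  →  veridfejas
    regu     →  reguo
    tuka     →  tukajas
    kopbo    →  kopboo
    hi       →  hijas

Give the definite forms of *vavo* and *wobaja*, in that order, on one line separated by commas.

The alternation tracks the last vowel of the stem — -o when the last vowel of the stem is a rounded vowel (*regu*, *kopbo*); -jas when the last vowel of the stem is an unrounded vowel (*veridfe*, *tuka*, *hi*).
The last vowel of *vavo* is /o/, which is a rounded vowel, so the suffix is -o, giving *vavoo*.
*wobaja*: last vowel = /a/, an unrounded vowel → -jas → *wobajajas*.

vavoo, wobajajas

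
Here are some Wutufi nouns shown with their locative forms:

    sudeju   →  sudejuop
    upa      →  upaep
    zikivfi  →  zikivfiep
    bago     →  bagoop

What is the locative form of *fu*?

fuop

The alternation tracks the last vowel of the stem — -op when the last vowel of the stem is a rounded vowel (*sudeju*, *bago*); -ep when the last vowel of the stem is an unrounded vowel (*upa*, *zikivfi*).
Since the last vowel of *fu* is /u/ (a rounded vowel), it takes -op, giving *fuop*.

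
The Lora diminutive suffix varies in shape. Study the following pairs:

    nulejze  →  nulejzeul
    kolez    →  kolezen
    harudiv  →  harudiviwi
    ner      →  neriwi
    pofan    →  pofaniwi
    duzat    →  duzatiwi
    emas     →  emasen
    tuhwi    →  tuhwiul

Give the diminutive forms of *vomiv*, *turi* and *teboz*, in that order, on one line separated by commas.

The alternation tracks the final sound of the stem — -en when the stem ends in a sibilant (*kolez*, *emas*); -iwi when the stem ends in a non-sibilant consonant (*harudiv*, *ner*, *pofan*, *duzat*); -ul when the stem ends in a vowel (*nulejze*, *tuhwi*).
Since the final sound of *vomiv* is /v/ (a non-sibilant consonant), it takes -iwi, giving *vomiviwi*.
Since the final sound of *turi* is /i/ (a vowel), it takes -ul, giving *turiul*.
*teboz* — final sound /z/ (a sibilant) → -en → *tebozen*.

vomiviwi, turiul, tebozen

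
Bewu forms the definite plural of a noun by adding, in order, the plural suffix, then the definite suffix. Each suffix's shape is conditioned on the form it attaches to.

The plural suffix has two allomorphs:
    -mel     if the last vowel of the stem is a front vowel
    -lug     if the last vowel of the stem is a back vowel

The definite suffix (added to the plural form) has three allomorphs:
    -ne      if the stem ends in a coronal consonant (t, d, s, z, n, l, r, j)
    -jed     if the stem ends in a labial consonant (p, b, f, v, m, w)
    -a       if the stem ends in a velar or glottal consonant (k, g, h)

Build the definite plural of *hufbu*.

*hufbu* — last vowel /u/ (a back vowel) → -lug → *hufbulug*.
Since the final consonant of the plural form *hufbulug* is /g/ (velar/glottal), it takes -a, giving *hufbuluga*.

hufbuluga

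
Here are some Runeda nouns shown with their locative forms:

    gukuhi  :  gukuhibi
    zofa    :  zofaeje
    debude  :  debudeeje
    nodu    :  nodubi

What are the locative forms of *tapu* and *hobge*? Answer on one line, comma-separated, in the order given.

tapubi, hobgeeje

The alternation tracks the last vowel of the stem — -bi when the last vowel of the stem is a high vowel (*gukuhi*, *nodu*); -eje when the last vowel of the stem is a non-high vowel (*zofa*, *debude*).
The last vowel of *tapu* is /u/, which is a high vowel, so the suffix is -bi, giving *tapubi*.
*hobge* — last vowel /e/ (a non-high vowel) → -eje → *hobgeeje*.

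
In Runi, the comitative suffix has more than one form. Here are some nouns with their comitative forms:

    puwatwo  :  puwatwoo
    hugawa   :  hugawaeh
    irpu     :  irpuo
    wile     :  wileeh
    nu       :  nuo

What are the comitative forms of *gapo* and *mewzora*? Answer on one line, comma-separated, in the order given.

Looking at the last vowel of each stem: -o when the last vowel of the stem is a rounded vowel (*puwatwo*, *irpu*, *nu*); -eh when the last vowel of the stem is an unrounded vowel (*hugawa*, *wile*).
*gapo*: last vowel = /o/, a rounded vowel → -o → *gapoo*.
The last vowel of *mewzora* is /a/, which is an unrounded vowel, so the suffix is -eh, giving *mewzoraeh*.

gapoo, mewzoraeh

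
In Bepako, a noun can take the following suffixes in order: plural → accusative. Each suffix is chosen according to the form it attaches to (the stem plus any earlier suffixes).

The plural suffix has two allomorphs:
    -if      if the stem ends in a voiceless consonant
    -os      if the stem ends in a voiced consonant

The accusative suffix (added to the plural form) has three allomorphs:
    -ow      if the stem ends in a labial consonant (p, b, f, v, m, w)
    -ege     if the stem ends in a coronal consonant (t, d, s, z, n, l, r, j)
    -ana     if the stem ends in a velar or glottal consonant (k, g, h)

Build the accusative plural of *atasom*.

atasomosege

The final consonant of *atasom* is /m/, which is voiced, so the plural suffix is -os, giving *atasomos*.
Since the final consonant of the plural form *atasomos* is /s/ (coronal), it takes -ege, giving *atasomosege*.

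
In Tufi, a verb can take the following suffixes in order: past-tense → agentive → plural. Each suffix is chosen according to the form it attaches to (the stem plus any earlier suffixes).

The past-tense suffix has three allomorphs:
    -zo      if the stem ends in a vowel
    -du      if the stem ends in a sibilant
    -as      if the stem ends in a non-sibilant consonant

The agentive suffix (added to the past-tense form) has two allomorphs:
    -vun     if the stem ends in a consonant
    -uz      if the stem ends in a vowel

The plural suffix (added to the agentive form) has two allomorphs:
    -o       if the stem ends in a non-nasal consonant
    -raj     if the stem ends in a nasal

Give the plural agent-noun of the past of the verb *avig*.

avigasvunraj

*avig*: final sound = /g/, a non-sibilant consonant → -as → *avigas*.
The past-tense form *avigas* — final sound /s/ (a consonant) → -vun → *avigasvun*.
The final consonant of the agentive form *avigasvun* is /n/, which is a nasal, so the plural suffix is -raj, giving *avigasvunraj*.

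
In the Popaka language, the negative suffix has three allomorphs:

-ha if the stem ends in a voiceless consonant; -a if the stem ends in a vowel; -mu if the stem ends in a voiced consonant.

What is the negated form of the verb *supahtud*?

supahtudmu

Since the final sound of *supahtud* is /d/ (a voiced consonant), it takes -mu, giving *supahtudmu*.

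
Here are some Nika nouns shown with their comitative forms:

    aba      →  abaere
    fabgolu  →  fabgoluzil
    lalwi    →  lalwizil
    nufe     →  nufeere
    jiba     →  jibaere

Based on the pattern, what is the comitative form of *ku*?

kuzil

The suffix is conditioned by the last vowel: -zil when the last vowel of the stem is a high vowel (*fabgolu*, *lalwi*); -ere when the last vowel of the stem is a non-high vowel (*aba*, *nufe*, *jiba*).
Since the last vowel of *ku* is /u/ (a high vowel), it takes -zil, giving *kuzil*.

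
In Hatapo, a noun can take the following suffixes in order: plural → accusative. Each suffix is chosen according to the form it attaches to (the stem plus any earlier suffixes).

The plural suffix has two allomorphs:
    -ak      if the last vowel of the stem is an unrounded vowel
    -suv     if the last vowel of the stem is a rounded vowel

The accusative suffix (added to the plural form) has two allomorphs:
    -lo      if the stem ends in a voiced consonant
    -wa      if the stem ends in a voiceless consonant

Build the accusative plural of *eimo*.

eimosuvlo

*eimo*: last vowel = /o/, a rounded vowel → -suv → *eimosuv*.
The plural form *eimosuv*: final consonant = /v/, voiced → -lo → *eimosuvlo*.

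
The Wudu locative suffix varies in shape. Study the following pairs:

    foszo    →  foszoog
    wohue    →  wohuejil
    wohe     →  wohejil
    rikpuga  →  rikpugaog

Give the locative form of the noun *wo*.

The alternation tracks the last vowel of the stem — -jil when the last vowel of the stem is a front vowel (*wohue*, *wohe*); -og when the last vowel of the stem is a back vowel (*foszo*, *rikpuga*).
*wo*: last vowel = /o/, a back vowel → -og → *woog*.

woog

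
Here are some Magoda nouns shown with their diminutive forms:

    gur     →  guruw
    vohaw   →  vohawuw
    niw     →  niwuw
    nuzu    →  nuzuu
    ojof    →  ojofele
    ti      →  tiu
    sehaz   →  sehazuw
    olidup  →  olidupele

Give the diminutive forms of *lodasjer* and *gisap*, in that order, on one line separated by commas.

lodasjeruw, gisapele

Looking at the final sound of each stem: -ele when the stem ends in a voiceless consonant (*ojof*, *olidup*); -uw when the stem ends in a voiced consonant (*gur*, *vohaw*, *niw*, *sehaz*); -u when the stem ends in a vowel (*nuzu*, *ti*).
*lodasjer* — final sound /r/ (a voiced consonant) → -uw → *lodasjeruw*.
*gisap* — final sound /p/ (a voiceless consonant) → -ele → *gisapele*.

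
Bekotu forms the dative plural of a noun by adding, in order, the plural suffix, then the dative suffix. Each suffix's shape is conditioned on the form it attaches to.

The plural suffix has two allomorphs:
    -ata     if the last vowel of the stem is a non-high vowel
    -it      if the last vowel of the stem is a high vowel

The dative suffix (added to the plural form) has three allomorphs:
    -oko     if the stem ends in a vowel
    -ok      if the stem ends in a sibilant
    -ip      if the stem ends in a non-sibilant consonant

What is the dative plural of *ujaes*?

*ujaes* — last vowel /e/ (a non-high vowel) → -ata → *ujaesata*.
The plural form *ujaesata* — final sound /a/ (a vowel) → -oko → *ujaesataoko*.

ujaesataoko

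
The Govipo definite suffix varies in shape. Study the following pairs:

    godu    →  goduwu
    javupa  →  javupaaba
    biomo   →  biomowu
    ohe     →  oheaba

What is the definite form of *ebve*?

ebveaba

The pattern is rounding harmony: -wu when the last vowel of the stem is a rounded vowel (*godu*, *biomo*); -aba when the last vowel of the stem is an unrounded vowel (*javupa*, *ohe*).
*ebve* — last vowel /e/ (an unrounded vowel) → -aba → *ebveaba*.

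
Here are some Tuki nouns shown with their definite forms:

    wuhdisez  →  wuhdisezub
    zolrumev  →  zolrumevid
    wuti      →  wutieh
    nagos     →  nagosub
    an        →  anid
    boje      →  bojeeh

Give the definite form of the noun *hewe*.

heweeh

Looking at the final sound of each stem: -ub when the stem ends in a sibilant (*wuhdisez*, *nagos*); -id when the stem ends in a non-sibilant consonant (*zolrumev*, *an*); -eh when the stem ends in a vowel (*wuti*, *boje*).
*hewe* — final sound /e/ (a vowel) → -eh → *heweeh*.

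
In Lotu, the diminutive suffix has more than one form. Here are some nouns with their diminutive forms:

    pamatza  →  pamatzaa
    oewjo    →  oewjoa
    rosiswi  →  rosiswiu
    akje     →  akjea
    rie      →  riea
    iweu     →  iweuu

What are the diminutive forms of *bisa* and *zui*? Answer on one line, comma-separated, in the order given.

Looking at the last vowel of each stem: -u when the last vowel of the stem is a high vowel (*rosiswi*, *iweu*); -a when the last vowel of the stem is a non-high vowel (*pamatza*, *oewjo*, *akje*, *rie*).
The last vowel of *bisa* is /a/, which is a non-high vowel, so the suffix is -a, giving *bisaa*.
*zui* — last vowel /i/ (a high vowel) → -u → *zuiu*.

bisaa, zuiu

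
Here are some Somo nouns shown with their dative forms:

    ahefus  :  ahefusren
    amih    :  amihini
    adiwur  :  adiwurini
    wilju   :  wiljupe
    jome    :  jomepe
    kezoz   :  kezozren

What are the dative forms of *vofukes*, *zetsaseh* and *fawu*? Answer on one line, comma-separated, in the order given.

The alternation tracks the final sound of the stem — -ren when the stem ends in a sibilant (*ahefus*, *kezoz*); -ini when the stem ends in a non-sibilant consonant (*amih*, *adiwur*); -pe when the stem ends in a vowel (*wilju*, *jome*).
Since the final sound of *vofukes* is /s/ (a sibilant), it takes -ren, giving *vofukesren*.
*zetsaseh*: final sound = /h/, a non-sibilant consonant → -ini → *zetsasehini*.
*fawu*: final sound = /u/, a vowel → -pe → *fawupe*.

vofukesren, zetsasehini, fawupe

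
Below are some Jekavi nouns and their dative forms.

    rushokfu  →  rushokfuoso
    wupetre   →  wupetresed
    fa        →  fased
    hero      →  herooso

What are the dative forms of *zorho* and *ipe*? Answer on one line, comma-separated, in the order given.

zorhooso, ipesed

The pattern is rounding harmony: -oso when the last vowel of the stem is a rounded vowel (*rushokfu*, *hero*); -sed when the last vowel of the stem is an unrounded vowel (*wupetre*, *fa*).
*zorho* — last vowel /o/ (a rounded vowel) → -oso → *zorhooso*.
The last vowel of *ipe* is /e/, which is an unrounded vowel, so the suffix is -sed, giving *ipesed*.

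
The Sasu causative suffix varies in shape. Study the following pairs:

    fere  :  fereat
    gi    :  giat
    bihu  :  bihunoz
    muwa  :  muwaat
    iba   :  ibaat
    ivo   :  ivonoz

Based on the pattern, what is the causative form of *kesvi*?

kesviat

The pattern is rounding harmony: -noz when the last vowel of the stem is a rounded vowel (*bihu*, *ivo*); -at when the last vowel of the stem is an unrounded vowel (*fere*, *gi*, *muwa*, *iba*).
*kesvi* — last vowel /i/ (an unrounded vowel) → -at → *kesviat*.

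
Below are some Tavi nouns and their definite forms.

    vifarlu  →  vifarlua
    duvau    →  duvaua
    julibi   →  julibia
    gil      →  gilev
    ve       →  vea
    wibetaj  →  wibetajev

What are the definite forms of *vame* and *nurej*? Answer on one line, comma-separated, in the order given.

vamea, nurejev

The pattern is consonant vs. vowel: -ev when the stem ends in a consonant (*gil*, *wibetaj*); -a when the stem ends in a vowel (*vifarlu*, *duvau*, *julibi*, *ve*).
Since the final sound of *vame* is /e/ (a vowel), it takes -a, giving *vamea*.
*nurej* — final sound /j/ (a consonant) → -ev → *nurejev*.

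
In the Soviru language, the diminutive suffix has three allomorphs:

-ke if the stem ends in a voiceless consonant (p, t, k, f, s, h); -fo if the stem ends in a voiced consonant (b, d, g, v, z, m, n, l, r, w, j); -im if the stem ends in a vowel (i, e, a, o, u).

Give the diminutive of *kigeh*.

kigehke

*kigeh* — final sound /h/ (a voiceless consonant) → -ke → *kigehke*.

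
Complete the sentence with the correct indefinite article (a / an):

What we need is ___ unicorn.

a

The indefinite article is chosen by the initial *sound* of the following word, not its spelling.
*unicorn* begins with the sound /juː/ (u pronounced /juː/) — a consonant sound.
So the article is *a*: What we need is a unicorn.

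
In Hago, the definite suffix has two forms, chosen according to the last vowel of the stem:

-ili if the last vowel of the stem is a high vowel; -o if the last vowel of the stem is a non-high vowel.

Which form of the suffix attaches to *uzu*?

The last vowel of *uzu* is /u/, which is a high vowel, so the suffix is -ili.

-ili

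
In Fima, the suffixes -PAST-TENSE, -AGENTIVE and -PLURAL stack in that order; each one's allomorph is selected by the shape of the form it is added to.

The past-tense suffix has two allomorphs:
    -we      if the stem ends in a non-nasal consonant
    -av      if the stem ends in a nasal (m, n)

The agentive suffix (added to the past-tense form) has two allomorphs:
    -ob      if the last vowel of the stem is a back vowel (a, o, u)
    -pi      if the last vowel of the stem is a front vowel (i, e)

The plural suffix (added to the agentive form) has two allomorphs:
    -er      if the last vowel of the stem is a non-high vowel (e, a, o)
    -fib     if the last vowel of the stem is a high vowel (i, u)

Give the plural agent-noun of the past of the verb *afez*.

*afez* — final consonant /z/ (non-nasal) → -we → *afezwe*.
The last vowel of the past-tense form *afezwe* is /e/, which is a front vowel, so the agentive suffix is -pi, giving *afezwepi*.
The agentive form *afezwepi* — last vowel /i/ (a high vowel) → -fib → *afezwepifib*.

afezwepifib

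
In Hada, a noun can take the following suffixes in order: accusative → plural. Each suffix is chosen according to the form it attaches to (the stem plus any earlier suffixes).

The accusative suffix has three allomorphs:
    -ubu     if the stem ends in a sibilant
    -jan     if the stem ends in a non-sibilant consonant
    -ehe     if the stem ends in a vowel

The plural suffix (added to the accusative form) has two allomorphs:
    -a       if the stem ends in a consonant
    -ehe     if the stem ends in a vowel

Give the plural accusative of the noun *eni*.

The final sound of *eni* is /i/, which is a vowel, so the accusative suffix is -ehe, giving *eniehe*.
The accusative form *eniehe* — final sound /e/ (a vowel) → -ehe → *enieheehe*.

enieheehe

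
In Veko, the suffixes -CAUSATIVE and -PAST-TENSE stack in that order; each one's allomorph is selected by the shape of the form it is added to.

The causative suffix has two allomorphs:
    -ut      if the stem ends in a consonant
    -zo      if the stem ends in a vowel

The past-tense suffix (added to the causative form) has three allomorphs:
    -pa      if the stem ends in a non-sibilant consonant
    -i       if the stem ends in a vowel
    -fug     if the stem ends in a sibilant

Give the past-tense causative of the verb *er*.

Since the final sound of *er* is /r/ (a consonant), it takes -ut, giving *erut*.
The causative form *erut* — final sound /t/ (a non-sibilant consonant) → -pa → *erutpa*.

erutpa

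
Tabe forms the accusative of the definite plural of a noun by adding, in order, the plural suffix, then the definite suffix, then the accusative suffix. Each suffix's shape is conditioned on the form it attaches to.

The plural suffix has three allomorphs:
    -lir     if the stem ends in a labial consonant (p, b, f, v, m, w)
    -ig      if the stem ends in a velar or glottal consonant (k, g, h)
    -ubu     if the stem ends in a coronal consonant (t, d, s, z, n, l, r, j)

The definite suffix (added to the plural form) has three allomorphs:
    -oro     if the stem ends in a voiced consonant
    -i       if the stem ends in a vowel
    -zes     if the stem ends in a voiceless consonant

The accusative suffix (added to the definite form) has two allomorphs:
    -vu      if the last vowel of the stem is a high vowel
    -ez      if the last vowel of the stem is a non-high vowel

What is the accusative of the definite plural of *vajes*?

vajesubuivu

*vajes* — final consonant /s/ (coronal) → -ubu → *vajesubu*.
The plural form *vajesubu*: final sound = /u/, a vowel → -i → *vajesubui*.
The definite form *vajesubui*: last vowel = /i/, a high vowel → -vu → *vajesubuivu*.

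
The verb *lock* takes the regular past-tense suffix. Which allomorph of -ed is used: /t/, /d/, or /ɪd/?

/t/

The stem *lock* ends in a voiceless consonant other than /t/.
The -ed suffix is realized as /ɪd/ after /t, d/; as /t/ after other voiceless consonants; and as /d/ after other voiced sounds.
So -ed on *lock* is pronounced /t/.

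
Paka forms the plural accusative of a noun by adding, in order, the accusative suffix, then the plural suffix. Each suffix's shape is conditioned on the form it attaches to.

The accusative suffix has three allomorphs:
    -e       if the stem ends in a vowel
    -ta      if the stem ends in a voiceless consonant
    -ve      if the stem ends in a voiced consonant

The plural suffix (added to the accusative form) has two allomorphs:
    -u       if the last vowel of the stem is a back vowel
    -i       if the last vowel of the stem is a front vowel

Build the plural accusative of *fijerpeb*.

*fijerpeb* — final sound /b/ (a voiced consonant) → -ve → *fijerpebve*.
The accusative form *fijerpebve* — last vowel /e/ (a front vowel) → -i → *fijerpebvei*.

fijerpebvei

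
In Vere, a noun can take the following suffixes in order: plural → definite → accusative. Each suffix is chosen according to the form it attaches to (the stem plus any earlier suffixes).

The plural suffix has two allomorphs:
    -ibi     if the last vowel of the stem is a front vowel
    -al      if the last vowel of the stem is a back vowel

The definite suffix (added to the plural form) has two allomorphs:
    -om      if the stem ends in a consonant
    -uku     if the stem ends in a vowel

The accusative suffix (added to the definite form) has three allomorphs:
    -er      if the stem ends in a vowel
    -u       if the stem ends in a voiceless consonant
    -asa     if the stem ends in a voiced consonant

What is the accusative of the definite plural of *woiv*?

woivibiukuer

The last vowel of *woiv* is /i/, which is a front vowel, so the plural suffix is -ibi, giving *woivibi*.
The plural form *woivibi*: final sound = /i/, a vowel → -uku → *woivibiuku*.
The definite form *woivibiuku* — final sound /u/ (a vowel) → -er → *woivibiukuer*.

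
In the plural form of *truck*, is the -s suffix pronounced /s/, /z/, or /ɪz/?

The stem *truck* ends in a voiceless non-sibilant consonant.
The plural suffix surfaces as /ɪz/ after sibilants, /s/ after other voiceless consonants, and /z/ after other voiced sounds.
So the plural -s on *truck* is pronounced /s/.

/s/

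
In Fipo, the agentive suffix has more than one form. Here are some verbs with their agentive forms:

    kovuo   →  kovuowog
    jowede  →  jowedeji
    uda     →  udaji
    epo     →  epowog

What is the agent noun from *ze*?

The suffix is conditioned by the last vowel: -wog when the last vowel of the stem is a rounded vowel (*kovuo*, *epo*); -ji when the last vowel of the stem is an unrounded vowel (*jowede*, *uda*).
The last vowel of *ze* is /e/, which is an unrounded vowel, so the suffix is -ji, giving *zeji*.

zeji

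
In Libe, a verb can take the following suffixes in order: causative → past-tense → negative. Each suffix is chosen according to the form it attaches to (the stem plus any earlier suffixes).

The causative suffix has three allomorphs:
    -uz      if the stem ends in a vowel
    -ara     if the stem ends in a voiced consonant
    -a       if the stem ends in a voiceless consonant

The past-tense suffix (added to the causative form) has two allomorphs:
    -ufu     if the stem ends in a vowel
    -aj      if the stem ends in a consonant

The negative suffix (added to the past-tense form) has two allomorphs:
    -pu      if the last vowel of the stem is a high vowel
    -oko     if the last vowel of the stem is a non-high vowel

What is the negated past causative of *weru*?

The final sound of *weru* is /u/, which is a vowel, so the causative suffix is -uz, giving *weruuz*.
The causative form *weruuz*: final sound = /z/, a consonant → -aj → *weruuzaj*.
Since the last vowel of the past-tense form *weruuzaj* is /a/ (a non-high vowel), it takes -oko, giving *weruuzajoko*.

weruuzajoko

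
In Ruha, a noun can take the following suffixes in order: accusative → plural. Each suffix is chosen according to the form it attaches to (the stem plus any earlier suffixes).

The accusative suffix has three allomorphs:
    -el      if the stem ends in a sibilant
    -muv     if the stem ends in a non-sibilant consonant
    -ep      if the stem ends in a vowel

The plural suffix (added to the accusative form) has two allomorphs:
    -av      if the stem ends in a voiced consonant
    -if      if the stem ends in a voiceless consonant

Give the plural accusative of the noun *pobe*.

Since the final sound of *pobe* is /e/ (a vowel), it takes -ep, giving *pobeep*.
The accusative form *pobeep*: final consonant = /p/, voiceless → -if → *pobeepif*.

pobeepif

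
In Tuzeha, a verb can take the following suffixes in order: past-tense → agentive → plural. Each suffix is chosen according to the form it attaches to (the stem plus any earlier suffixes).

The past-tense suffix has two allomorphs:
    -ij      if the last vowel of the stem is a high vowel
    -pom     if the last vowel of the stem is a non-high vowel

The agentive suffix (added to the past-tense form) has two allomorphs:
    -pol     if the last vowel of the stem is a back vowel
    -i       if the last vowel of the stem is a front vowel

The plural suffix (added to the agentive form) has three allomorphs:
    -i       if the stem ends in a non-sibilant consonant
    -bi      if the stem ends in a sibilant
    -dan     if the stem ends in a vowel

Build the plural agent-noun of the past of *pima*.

*pima* — last vowel /a/ (a non-high vowel) → -pom → *pimapom*.
The past-tense form *pimapom* — last vowel /o/ (a back vowel) → -pol → *pimapompol*.
Since the final sound of the agentive form *pimapompol* is /l/ (a non-sibilant consonant), it takes -i, giving *pimapompoli*.

pimapompoli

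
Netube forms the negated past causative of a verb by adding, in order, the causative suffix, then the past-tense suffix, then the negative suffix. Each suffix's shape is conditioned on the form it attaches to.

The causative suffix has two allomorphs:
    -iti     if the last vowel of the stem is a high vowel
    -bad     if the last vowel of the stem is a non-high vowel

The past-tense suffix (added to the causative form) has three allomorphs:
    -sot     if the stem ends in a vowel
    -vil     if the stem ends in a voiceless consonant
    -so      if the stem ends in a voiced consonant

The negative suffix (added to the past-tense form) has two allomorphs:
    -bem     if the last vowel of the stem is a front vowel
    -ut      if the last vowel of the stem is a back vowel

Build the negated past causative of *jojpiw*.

The last vowel of *jojpiw* is /i/, which is a high vowel, so the causative suffix is -iti, giving *jojpiwiti*.
Since the final sound of the causative form *jojpiwiti* is /i/ (a vowel), it takes -sot, giving *jojpiwitisot*.
The last vowel of the past-tense form *jojpiwitisot* is /o/, which is a back vowel, so the negative suffix is -ut, giving *jojpiwitisotut*.

jojpiwitisotut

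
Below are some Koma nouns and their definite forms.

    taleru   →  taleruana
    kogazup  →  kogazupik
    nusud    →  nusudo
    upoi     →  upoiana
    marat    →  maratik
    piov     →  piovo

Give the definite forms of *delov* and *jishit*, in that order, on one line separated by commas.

Looking at the final sound of each stem: -ik when the stem ends in a voiceless consonant (*kogazup*, *marat*); -o when the stem ends in a voiced consonant (*nusud*, *piov*); -ana when the stem ends in a vowel (*taleru*, *upoi*).
Since the final sound of *delov* is /v/ (a voiced consonant), it takes -o, giving *delovo*.
The final sound of *jishit* is /t/, which is a voiceless consonant, so the suffix is -ik, giving *jishitik*.

delovo, jishitik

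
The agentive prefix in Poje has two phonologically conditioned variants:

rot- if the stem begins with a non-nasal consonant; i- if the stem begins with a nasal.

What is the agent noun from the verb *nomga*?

inomga

*nomga* — first consonant /n/ (a nasal) → i- → *inomga*.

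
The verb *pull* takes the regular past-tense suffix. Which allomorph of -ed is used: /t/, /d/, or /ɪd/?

The stem *pull* ends in a voiced sound other than /d/.
The -ed suffix is realized as /ɪd/ after /t, d/; as /t/ after other voiceless consonants; and as /d/ after other voiced sounds.
So -ed on *pull* is pronounced /d/.

/d/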